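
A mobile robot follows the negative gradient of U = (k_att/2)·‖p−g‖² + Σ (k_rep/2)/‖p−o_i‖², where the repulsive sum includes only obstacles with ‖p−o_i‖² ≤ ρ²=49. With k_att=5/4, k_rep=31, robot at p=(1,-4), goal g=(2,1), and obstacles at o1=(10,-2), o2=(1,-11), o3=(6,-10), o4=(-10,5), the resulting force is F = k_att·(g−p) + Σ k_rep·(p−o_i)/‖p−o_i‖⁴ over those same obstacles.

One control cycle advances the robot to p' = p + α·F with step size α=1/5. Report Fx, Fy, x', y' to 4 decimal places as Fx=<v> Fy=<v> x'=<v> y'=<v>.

F_att = 5/4·(g−p) = 5/4·(1,5) = (1.2500,6.2500)
o1: d²=85 > ρ²=49 → inactive
o2: d²=49 ≤ ρ²=49; F_rep = 31·(0,7)/49² = (0.0000,0.0904)
o3: d²=61 > ρ²=49 → inactive
o4: d²=202 > ρ²=49 → inactive
F = F_att + ΣF_rep = (1.2500,6.3404)
p' = p + 1/5·F = (1.2500,-2.7319)

Fx=1.2500 Fy=6.3404 x'=1.2500 y'=-2.7319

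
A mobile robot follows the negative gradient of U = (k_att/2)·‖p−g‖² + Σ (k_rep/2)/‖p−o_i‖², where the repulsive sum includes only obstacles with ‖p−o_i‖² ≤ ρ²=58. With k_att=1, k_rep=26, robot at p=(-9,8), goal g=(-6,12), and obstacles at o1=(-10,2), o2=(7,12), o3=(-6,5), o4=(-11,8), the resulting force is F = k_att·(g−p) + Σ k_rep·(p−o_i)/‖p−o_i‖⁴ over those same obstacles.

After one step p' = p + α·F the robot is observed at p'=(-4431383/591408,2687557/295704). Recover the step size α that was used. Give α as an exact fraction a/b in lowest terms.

F_att = 1·(g−p) = 1·(3,4) = (3.0000,4.0000)
o1: d²=37 ≤ ρ²=58; F_rep = 26·(1,6)/37² = (0.0190,0.1140)
o2: d²=272 > ρ²=58 → inactive
o3: d²=18 ≤ ρ²=58; F_rep = 26·(-3,3)/18² = (-0.2407,0.2407)
o4: d²=4 ≤ ρ²=58; F_rep = 26·(2,0)/4² = (3.2500,0.0000)
F = F_att + ΣF_rep = (6.0283,4.3547)
Δp = p'−p = (1.5071,1.0887); α = Δx/Fx = (891289/591408) / (891289/147852) = 1/4
check: Δy/Fy = (321925/295704) / (321925/73926) = 1/4 ✓

α = 1/4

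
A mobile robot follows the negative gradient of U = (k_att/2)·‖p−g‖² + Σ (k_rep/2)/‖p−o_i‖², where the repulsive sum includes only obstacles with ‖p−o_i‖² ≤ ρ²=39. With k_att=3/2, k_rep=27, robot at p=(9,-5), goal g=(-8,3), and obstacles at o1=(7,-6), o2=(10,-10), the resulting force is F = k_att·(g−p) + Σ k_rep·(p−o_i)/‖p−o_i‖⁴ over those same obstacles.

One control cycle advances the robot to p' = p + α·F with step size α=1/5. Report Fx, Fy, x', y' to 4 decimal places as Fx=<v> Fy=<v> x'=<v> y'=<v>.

Fx=-23.3799 Fy=13.2797 x'=4.3240 y'=-2.3441

F_att = 3/2·(g−p) = 3/2·(-17,8) = (-25.5000,12.0000)
o1: d²=5 ≤ ρ²=39; F_rep = 27·(2,1)/5² = (2.1600,1.0800)
o2: d²=26 ≤ ρ²=39; F_rep = 27·(-1,5)/26² = (-0.0399,0.1997)
F = F_att + ΣF_rep = (-23.3799,13.2797)
p' = p + 1/5·F = (4.3240,-2.3441)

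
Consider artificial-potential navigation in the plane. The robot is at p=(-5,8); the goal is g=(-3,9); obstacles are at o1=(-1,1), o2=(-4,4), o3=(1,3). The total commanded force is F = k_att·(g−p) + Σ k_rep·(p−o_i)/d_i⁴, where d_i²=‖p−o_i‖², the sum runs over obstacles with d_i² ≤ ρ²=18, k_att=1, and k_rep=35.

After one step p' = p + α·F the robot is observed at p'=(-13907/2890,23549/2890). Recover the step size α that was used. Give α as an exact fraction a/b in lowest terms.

α = 1/10

F_att = 1·(g−p) = 1·(2,1) = (2.0000,1.0000)
o1: d²=65 > ρ²=18 → inactive
o2: d²=17 ≤ ρ²=18; F_rep = 35·(-1,4)/17² = (-0.1211,0.4844)
o3: d²=61 > ρ²=18 → inactive
F = F_att + ΣF_rep = (1.8789,1.4844)
Δp = p'−p = (0.1879,0.1484); α = Δx/Fx = (543/2890) / (543/289) = 1/10
check: Δy/Fy = (429/2890) / (429/289) = 1/10 ✓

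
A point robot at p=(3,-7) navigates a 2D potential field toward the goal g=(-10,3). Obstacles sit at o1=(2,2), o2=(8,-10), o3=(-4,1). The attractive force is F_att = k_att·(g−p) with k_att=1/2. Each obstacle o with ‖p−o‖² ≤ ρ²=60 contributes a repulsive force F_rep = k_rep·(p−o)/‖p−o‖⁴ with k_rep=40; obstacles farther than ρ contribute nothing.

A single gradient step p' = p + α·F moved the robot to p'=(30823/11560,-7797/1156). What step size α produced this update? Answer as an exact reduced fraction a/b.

α = 1/20

F_att = 1/2·(g−p) = 1/2·(-13,10) = (-6.5000,5.0000)
o1: d²=82 > ρ²=60 → inactive
o2: d²=34 ≤ ρ²=60; F_rep = 40·(-5,3)/34² = (-0.1730,0.1038)
o3: d²=113 > ρ²=60 → inactive
F = F_att + ΣF_rep = (-6.6730,5.1038)
Δp = p'−p = (-0.3337,0.2552); α = Δx/Fx = (-3857/11560) / (-3857/578) = 1/20
check: Δy/Fy = (295/1156) / (1475/289) = 1/20 ✓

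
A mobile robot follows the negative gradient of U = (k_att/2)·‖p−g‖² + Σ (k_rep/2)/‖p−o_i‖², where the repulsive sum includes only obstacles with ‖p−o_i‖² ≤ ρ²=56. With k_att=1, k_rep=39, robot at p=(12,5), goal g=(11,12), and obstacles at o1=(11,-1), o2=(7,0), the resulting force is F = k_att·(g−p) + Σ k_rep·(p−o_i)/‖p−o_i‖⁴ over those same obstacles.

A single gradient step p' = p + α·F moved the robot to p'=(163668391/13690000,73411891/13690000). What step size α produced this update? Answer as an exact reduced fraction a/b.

α = 1/20

F_att = 1·(g−p) = 1·(-1,7) = (-1.0000,7.0000)
o1: d²=37 ≤ ρ²=56; F_rep = 39·(1,6)/37² = (0.0285,0.1709)
o2: d²=50 ≤ ρ²=56; F_rep = 39·(5,5)/50² = (0.0780,0.0780)
F = F_att + ΣF_rep = (-0.8935,7.2489)
Δp = p'−p = (-0.0447,0.3624); α = Δx/Fx = (-611609/13690000) / (-611609/684500) = 1/20
check: Δy/Fy = (4961891/13690000) / (4961891/684500) = 1/20 ✓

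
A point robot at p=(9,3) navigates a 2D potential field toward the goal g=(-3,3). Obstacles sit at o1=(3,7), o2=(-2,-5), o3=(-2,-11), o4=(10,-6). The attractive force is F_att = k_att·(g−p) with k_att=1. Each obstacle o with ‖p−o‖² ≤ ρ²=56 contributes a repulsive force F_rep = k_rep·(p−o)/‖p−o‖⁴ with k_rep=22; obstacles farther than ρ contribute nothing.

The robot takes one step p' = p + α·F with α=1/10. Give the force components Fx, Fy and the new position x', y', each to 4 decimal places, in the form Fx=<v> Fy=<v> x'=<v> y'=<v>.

F_att = 1·(g−p) = 1·(-12,0) = (-12.0000,0.0000)
o1: d²=52 ≤ ρ²=56; F_rep = 22·(6,-4)/52² = (0.0488,-0.0325)
o2: d²=185 > ρ²=56 → inactive
o3: d²=317 > ρ²=56 → inactive
o4: d²=82 > ρ²=56 → inactive
F = F_att + ΣF_rep = (-11.9512,-0.0325)
p' = p + 1/10·F = (7.8049,2.9967)

Fx=-11.9512 Fy=-0.0325 x'=7.8049 y'=2.9967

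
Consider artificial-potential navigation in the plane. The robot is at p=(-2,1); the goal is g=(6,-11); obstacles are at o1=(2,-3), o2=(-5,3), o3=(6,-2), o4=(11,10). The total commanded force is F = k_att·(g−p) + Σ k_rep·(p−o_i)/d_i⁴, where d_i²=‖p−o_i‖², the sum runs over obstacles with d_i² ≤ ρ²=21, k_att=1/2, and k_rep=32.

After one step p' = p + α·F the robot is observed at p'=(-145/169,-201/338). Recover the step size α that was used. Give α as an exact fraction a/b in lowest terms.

F_att = 1/2·(g−p) = 1/2·(8,-12) = (4.0000,-6.0000)
o1: d²=32 > ρ²=21 → inactive
o2: d²=13 ≤ ρ²=21; F_rep = 32·(3,-2)/13² = (0.5680,-0.3787)
o3: d²=73 > ρ²=21 → inactive
o4: d²=250 > ρ²=21 → inactive
F = F_att + ΣF_rep = (4.5680,-6.3787)
Δp = p'−p = (1.1420,-1.5947); α = Δx/Fx = (193/169) / (772/169) = 1/4
check: Δy/Fy = (-539/338) / (-1078/169) = 1/4 ✓

α = 1/4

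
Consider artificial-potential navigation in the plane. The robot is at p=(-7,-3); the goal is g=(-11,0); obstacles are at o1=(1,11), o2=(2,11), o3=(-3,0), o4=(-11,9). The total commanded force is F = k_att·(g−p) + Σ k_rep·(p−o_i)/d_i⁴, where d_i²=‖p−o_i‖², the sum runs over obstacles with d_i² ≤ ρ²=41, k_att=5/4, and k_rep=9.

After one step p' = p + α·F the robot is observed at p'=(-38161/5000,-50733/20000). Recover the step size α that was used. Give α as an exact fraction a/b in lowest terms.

α = 1/8

F_att = 5/4·(g−p) = 5/4·(-4,3) = (-5.0000,3.7500)
o1: d²=260 > ρ²=41 → inactive
o2: d²=277 > ρ²=41 → inactive
o3: d²=25 ≤ ρ²=41; F_rep = 9·(-4,-3)/25² = (-0.0576,-0.0432)
o4: d²=160 > ρ²=41 → inactive
F = F_att + ΣF_rep = (-5.0576,3.7068)
Δp = p'−p = (-0.6322,0.4633); α = Δx/Fx = (-3161/5000) / (-3161/625) = 1/8
check: Δy/Fy = (9267/20000) / (9267/2500) = 1/8 ✓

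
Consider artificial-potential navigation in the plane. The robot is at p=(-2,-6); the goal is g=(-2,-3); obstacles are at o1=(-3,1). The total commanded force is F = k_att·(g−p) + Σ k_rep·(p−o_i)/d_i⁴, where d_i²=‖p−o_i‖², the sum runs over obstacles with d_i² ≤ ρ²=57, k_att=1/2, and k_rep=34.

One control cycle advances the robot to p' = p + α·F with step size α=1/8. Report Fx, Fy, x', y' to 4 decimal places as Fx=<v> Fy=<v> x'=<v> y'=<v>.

F_att = 1/2·(g−p) = 1/2·(0,3) = (0.0000,1.5000)
o1: d²=50 ≤ ρ²=57; F_rep = 34·(1,-7)/50² = (0.0136,-0.0952)
F = F_att + ΣF_rep = (0.0136,1.4048)
p' = p + 1/8·F = (-1.9983,-5.8244)

Fx=0.0136 Fy=1.4048 x'=-1.9983 y'=-5.8244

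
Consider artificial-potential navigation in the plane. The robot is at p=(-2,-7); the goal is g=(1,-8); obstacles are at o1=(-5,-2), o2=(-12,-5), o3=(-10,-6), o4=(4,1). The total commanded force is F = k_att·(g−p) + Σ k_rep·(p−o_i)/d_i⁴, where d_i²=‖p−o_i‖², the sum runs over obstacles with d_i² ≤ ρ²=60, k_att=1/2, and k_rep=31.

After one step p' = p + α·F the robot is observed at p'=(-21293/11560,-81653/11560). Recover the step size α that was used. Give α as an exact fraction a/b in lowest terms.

F_att = 1/2·(g−p) = 1/2·(3,-1) = (1.5000,-0.5000)
o1: d²=34 ≤ ρ²=60; F_rep = 31·(3,-5)/34² = (0.0804,-0.1341)
o2: d²=104 > ρ²=60 → inactive
o3: d²=65 > ρ²=60 → inactive
o4: d²=100 > ρ²=60 → inactive
F = F_att + ΣF_rep = (1.5804,-0.6341)
Δp = p'−p = (0.1580,-0.0634); α = Δx/Fx = (1827/11560) / (1827/1156) = 1/10
check: Δy/Fy = (-733/11560) / (-733/1156) = 1/10 ✓

α = 1/10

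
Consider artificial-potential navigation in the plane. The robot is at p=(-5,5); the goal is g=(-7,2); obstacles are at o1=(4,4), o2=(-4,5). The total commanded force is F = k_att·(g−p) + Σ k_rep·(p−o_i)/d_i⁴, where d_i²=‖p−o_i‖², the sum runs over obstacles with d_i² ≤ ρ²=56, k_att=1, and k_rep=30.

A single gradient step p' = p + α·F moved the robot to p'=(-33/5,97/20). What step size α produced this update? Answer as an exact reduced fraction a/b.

F_att = 1·(g−p) = 1·(-2,-3) = (-2.0000,-3.0000)
o1: d²=82 > ρ²=56 → inactive
o2: d²=1 ≤ ρ²=56; F_rep = 30·(-1,0)/1² = (-30.0000,0.0000)
F = F_att + ΣF_rep = (-32.0000,-3.0000)
Δp = p'−p = (-1.6000,-0.1500); α = Δx/Fx = (-8/5) / (-32) = 1/20
check: Δy/Fy = (-3/20) / (-3) = 1/20 ✓

α = 1/20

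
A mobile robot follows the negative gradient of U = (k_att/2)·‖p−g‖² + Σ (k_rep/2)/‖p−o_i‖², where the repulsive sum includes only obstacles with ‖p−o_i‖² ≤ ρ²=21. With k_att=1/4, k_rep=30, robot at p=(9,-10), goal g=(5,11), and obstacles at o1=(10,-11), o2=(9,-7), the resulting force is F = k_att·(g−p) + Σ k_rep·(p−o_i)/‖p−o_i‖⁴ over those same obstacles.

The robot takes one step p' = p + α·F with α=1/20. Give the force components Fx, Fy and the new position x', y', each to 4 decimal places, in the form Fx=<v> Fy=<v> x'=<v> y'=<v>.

F_att = 1/4·(g−p) = 1/4·(-4,21) = (-1.0000,5.2500)
o1: d²=2 ≤ ρ²=21; F_rep = 30·(-1,1)/2² = (-7.5000,7.5000)
o2: d²=9 ≤ ρ²=21; F_rep = 30·(0,-3)/9² = (0.0000,-1.1111)
F = F_att + ΣF_rep = (-8.5000,11.6389)
p' = p + 1/20·F = (8.5750,-9.4181)

Fx=-8.5000 Fy=11.6389 x'=8.5750 y'=-9.4181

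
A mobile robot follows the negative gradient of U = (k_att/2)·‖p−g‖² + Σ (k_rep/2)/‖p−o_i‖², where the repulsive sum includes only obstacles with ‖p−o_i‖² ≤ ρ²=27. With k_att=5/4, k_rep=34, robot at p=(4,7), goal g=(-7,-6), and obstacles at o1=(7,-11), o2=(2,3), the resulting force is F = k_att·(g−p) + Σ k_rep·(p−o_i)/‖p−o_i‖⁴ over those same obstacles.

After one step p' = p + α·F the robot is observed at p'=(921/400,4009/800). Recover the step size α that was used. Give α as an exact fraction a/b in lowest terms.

α = 1/8

F_att = 5/4·(g−p) = 5/4·(-11,-13) = (-13.7500,-16.2500)
o1: d²=333 > ρ²=27 → inactive
o2: d²=20 ≤ ρ²=27; F_rep = 34·(2,4)/20² = (0.1700,0.3400)
F = F_att + ΣF_rep = (-13.5800,-15.9100)
Δp = p'−p = (-1.6975,-1.9888); α = Δx/Fx = (-679/400) / (-679/50) = 1/8
check: Δy/Fy = (-1591/800) / (-1591/100) = 1/8 ✓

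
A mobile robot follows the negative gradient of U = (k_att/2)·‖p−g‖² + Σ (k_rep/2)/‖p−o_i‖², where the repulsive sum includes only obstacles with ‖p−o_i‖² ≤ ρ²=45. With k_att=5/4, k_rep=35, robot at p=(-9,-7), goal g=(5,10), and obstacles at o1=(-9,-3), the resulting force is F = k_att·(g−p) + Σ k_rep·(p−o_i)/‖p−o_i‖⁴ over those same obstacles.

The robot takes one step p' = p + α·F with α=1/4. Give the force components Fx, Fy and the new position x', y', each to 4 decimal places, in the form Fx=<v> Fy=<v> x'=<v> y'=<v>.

Fx=17.5000 Fy=20.7031 x'=-4.6250 y'=-1.8242

F_att = 5/4·(g−p) = 5/4·(14,17) = (17.5000,21.2500)
o1: d²=16 ≤ ρ²=45; F_rep = 35·(0,-4)/16² = (0.0000,-0.5469)
F = F_att + ΣF_rep = (17.5000,20.7031)
p' = p + 1/4·F = (-4.6250,-1.8242)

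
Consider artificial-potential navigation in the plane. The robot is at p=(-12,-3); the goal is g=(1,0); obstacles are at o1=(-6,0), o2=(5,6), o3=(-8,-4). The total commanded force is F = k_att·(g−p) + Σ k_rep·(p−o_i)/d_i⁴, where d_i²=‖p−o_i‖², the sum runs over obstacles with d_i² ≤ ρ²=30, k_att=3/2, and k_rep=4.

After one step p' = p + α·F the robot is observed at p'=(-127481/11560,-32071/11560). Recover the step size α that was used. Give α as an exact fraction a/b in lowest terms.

α = 1/20

F_att = 3/2·(g−p) = 3/2·(13,3) = (19.5000,4.5000)
o1: d²=45 > ρ²=30 → inactive
o2: d²=370 > ρ²=30 → inactive
o3: d²=17 ≤ ρ²=30; F_rep = 4·(-4,1)/17² = (-0.0554,0.0138)
F = F_att + ΣF_rep = (19.4446,4.5138)
Δp = p'−p = (0.9722,0.2257); α = Δx/Fx = (11239/11560) / (11239/578) = 1/20
check: Δy/Fy = (2609/11560) / (2609/578) = 1/20 ✓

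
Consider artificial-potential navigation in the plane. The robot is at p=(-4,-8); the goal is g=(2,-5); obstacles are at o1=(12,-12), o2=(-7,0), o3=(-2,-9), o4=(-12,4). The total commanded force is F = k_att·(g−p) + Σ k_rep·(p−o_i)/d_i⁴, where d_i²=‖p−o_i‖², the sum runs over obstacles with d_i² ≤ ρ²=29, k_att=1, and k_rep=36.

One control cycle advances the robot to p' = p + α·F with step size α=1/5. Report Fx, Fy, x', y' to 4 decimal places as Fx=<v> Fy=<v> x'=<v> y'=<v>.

Fx=3.1200 Fy=4.4400 x'=-3.3760 y'=-7.1120

F_att = 1·(g−p) = 1·(6,3) = (6.0000,3.0000)
o1: d²=272 > ρ²=29 → inactive
o2: d²=73 > ρ²=29 → inactive
o3: d²=5 ≤ ρ²=29; F_rep = 36·(-2,1)/5² = (-2.8800,1.4400)
o4: d²=208 > ρ²=29 → inactive
F = F_att + ΣF_rep = (3.1200,4.4400)
p' = p + 1/5·F = (-3.3760,-7.1120)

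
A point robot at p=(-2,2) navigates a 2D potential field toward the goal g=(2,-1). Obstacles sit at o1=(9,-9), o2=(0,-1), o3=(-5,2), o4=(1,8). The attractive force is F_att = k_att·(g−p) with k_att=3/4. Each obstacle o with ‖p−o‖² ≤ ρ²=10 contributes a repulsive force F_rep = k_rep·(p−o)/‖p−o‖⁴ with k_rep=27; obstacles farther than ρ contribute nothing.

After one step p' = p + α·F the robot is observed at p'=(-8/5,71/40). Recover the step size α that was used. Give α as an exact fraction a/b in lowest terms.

α = 1/10

F_att = 3/4·(g−p) = 3/4·(4,-3) = (3.0000,-2.2500)
o1: d²=242 > ρ²=10 → inactive
o2: d²=13 > ρ²=10 → inactive
o3: d²=9 ≤ ρ²=10; F_rep = 27·(3,0)/9² = (1.0000,0.0000)
o4: d²=45 > ρ²=10 → inactive
F = F_att + ΣF_rep = (4.0000,-2.2500)
Δp = p'−p = (0.4000,-0.2250); α = Δx/Fx = (2/5) / (4) = 1/10
check: Δy/Fy = (-9/40) / (-9/4) = 1/10 ✓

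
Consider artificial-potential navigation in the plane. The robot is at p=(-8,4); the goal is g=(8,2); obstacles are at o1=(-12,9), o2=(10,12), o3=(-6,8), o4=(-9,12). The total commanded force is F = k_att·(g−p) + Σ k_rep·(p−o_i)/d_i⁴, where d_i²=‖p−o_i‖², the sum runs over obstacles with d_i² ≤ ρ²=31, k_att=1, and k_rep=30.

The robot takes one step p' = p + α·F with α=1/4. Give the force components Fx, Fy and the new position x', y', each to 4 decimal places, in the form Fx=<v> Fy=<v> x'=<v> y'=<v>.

Fx=15.8500 Fy=-2.3000 x'=-4.0375 y'=3.4250

F_att = 1·(g−p) = 1·(16,-2) = (16.0000,-2.0000)
o1: d²=41 > ρ²=31 → inactive
o2: d²=388 > ρ²=31 → inactive
o3: d²=20 ≤ ρ²=31; F_rep = 30·(-2,-4)/20² = (-0.1500,-0.3000)
o4: d²=65 > ρ²=31 → inactive
F = F_att + ΣF_rep = (15.8500,-2.3000)
p' = p + 1/4·F = (-4.0375,3.4250)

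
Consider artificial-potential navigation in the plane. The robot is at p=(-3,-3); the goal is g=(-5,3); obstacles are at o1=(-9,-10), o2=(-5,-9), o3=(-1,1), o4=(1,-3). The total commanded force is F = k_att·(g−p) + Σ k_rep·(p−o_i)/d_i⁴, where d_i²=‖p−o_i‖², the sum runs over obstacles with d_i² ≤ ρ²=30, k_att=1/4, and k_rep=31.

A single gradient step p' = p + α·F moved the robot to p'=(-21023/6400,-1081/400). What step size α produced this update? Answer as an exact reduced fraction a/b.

α = 1/4

F_att = 1/4·(g−p) = 1/4·(-2,6) = (-0.5000,1.5000)
o1: d²=85 > ρ²=30 → inactive
o2: d²=40 > ρ²=30 → inactive
o3: d²=20 ≤ ρ²=30; F_rep = 31·(-2,-4)/20² = (-0.1550,-0.3100)
o4: d²=16 ≤ ρ²=30; F_rep = 31·(-4,0)/16² = (-0.4844,0.0000)
F = F_att + ΣF_rep = (-1.1394,1.1900)
Δp = p'−p = (-0.2848,0.2975); α = Δx/Fx = (-1823/6400) / (-1823/1600) = 1/4
check: Δy/Fy = (119/400) / (119/100) = 1/4 ✓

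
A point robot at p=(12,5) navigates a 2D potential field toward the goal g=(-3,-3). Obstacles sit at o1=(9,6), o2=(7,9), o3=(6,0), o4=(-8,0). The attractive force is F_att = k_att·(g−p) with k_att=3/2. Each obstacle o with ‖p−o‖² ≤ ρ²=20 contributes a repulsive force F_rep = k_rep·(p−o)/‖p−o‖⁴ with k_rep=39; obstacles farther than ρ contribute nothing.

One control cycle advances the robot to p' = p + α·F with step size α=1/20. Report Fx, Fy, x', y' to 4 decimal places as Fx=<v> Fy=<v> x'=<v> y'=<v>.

F_att = 3/2·(g−p) = 3/2·(-15,-8) = (-22.5000,-12.0000)
o1: d²=10 ≤ ρ²=20; F_rep = 39·(3,-1)/10² = (1.1700,-0.3900)
o2: d²=41 > ρ²=20 → inactive
o3: d²=61 > ρ²=20 → inactive
o4: d²=425 > ρ²=20 → inactive
F = F_att + ΣF_rep = (-21.3300,-12.3900)
p' = p + 1/20·F = (10.9335,4.3805)

Fx=-21.3300 Fy=-12.3900 x'=10.9335 y'=4.3805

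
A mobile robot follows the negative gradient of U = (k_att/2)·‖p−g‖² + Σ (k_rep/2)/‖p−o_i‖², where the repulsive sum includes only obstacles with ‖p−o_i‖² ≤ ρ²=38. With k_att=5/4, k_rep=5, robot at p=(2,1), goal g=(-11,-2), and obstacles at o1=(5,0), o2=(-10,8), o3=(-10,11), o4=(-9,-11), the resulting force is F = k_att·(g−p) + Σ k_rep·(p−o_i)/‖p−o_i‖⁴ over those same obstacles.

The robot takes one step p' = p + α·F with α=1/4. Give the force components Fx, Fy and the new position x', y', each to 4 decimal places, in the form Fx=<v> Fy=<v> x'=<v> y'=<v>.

F_att = 5/4·(g−p) = 5/4·(-13,-3) = (-16.2500,-3.7500)
o1: d²=10 ≤ ρ²=38; F_rep = 5·(-3,1)/10² = (-0.1500,0.0500)
o2: d²=193 > ρ²=38 → inactive
o3: d²=244 > ρ²=38 → inactive
o4: d²=265 > ρ²=38 → inactive
F = F_att + ΣF_rep = (-16.4000,-3.7000)
p' = p + 1/4·F = (-2.1000,0.0750)

Fx=-16.4000 Fy=-3.7000 x'=-2.1000 y'=0.0750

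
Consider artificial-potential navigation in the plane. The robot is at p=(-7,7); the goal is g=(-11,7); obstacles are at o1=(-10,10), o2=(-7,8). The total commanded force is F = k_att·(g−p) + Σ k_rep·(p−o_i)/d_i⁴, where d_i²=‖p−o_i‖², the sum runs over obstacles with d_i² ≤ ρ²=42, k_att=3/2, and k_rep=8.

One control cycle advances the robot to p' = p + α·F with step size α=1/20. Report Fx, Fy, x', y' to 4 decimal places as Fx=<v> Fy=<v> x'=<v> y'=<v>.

Fx=-5.9259 Fy=-8.0741 x'=-7.2963 y'=6.5963

F_att = 3/2·(g−p) = 3/2·(-4,0) = (-6.0000,0.0000)
o1: d²=18 ≤ ρ²=42; F_rep = 8·(3,-3)/18² = (0.0741,-0.0741)
o2: d²=1 ≤ ρ²=42; F_rep = 8·(0,-1)/1² = (0.0000,-8.0000)
F = F_att + ΣF_rep = (-5.9259,-8.0741)
p' = p + 1/20·F = (-7.2963,6.5963)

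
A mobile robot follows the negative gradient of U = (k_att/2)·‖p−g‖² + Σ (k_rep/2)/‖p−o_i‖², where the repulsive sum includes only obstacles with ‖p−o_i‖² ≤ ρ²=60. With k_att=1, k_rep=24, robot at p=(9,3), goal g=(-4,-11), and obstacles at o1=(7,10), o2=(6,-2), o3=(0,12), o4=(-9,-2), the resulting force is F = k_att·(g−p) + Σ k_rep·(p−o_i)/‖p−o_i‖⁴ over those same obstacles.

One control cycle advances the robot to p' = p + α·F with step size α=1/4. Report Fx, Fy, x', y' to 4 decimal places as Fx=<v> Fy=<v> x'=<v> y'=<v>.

F_att = 1·(g−p) = 1·(-13,-14) = (-13.0000,-14.0000)
o1: d²=53 ≤ ρ²=60; F_rep = 24·(2,-7)/53² = (0.0171,-0.0598)
o2: d²=34 ≤ ρ²=60; F_rep = 24·(3,5)/34² = (0.0623,0.1038)
o3: d²=162 > ρ²=60 → inactive
o4: d²=349 > ρ²=60 → inactive
F = F_att + ΣF_rep = (-12.9206,-13.9560)
p' = p + 1/4·F = (5.7698,-0.4890)

Fx=-12.9206 Fy=-13.9560 x'=5.7698 y'=-0.4890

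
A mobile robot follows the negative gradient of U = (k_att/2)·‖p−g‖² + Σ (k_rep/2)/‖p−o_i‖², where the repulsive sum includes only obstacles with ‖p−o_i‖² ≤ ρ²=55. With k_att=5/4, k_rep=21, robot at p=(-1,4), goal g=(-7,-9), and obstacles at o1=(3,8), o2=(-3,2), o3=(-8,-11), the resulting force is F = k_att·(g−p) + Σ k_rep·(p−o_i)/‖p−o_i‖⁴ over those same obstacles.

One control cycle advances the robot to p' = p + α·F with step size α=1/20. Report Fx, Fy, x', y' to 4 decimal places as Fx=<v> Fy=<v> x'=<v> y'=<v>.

Fx=-6.9258 Fy=-15.6758 x'=-1.3463 y'=3.2162

F_att = 5/4·(g−p) = 5/4·(-6,-13) = (-7.5000,-16.2500)
o1: d²=32 ≤ ρ²=55; F_rep = 21·(-4,-4)/32² = (-0.0820,-0.0820)
o2: d²=8 ≤ ρ²=55; F_rep = 21·(2,2)/8² = (0.6562,0.6562)
o3: d²=274 > ρ²=55 → inactive
F = F_att + ΣF_rep = (-6.9258,-15.6758)
p' = p + 1/20·F = (-1.3463,3.2162)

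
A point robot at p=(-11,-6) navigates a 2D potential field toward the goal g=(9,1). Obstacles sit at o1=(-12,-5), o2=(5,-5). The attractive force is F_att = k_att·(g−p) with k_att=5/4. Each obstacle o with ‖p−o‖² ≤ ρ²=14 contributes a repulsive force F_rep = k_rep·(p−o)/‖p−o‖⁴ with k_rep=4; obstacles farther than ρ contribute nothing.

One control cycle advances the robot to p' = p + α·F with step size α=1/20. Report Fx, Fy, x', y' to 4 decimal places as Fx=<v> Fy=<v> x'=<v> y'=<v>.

Fx=26.0000 Fy=7.7500 x'=-9.7000 y'=-5.6125

F_att = 5/4·(g−p) = 5/4·(20,7) = (25.0000,8.7500)
o1: d²=2 ≤ ρ²=14; F_rep = 4·(1,-1)/2² = (1.0000,-1.0000)
o2: d²=257 > ρ²=14 → inactive
F = F_att + ΣF_rep = (26.0000,7.7500)
p' = p + 1/20·F = (-9.7000,-5.6125)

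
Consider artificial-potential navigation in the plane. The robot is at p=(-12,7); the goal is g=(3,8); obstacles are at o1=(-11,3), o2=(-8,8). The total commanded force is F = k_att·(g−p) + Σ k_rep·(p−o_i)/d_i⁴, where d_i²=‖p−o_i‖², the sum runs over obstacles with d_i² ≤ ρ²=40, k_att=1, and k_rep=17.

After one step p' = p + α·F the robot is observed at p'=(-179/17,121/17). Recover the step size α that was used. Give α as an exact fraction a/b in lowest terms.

α = 1/10

F_att = 1·(g−p) = 1·(15,1) = (15.0000,1.0000)
o1: d²=17 ≤ ρ²=40; F_rep = 17·(-1,4)/17² = (-0.0588,0.2353)
o2: d²=17 ≤ ρ²=40; F_rep = 17·(-4,-1)/17² = (-0.2353,-0.0588)
F = F_att + ΣF_rep = (14.7059,1.1765)
Δp = p'−p = (1.4706,0.1176); α = Δx/Fx = (25/17) / (250/17) = 1/10
check: Δy/Fy = (2/17) / (20/17) = 1/10 ✓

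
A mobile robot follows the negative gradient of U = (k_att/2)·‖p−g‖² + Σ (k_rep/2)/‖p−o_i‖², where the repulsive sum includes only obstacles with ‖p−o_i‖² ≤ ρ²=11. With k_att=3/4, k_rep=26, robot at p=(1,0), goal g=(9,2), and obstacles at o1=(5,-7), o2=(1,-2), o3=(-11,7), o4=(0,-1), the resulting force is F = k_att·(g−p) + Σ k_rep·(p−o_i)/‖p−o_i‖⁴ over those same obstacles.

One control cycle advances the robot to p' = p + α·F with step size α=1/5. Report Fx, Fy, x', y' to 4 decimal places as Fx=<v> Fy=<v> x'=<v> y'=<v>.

F_att = 3/4·(g−p) = 3/4·(8,2) = (6.0000,1.5000)
o1: d²=65 > ρ²=11 → inactive
o2: d²=4 ≤ ρ²=11; F_rep = 26·(0,2)/4² = (0.0000,3.2500)
o3: d²=193 > ρ²=11 → inactive
o4: d²=2 ≤ ρ²=11; F_rep = 26·(1,1)/2² = (6.5000,6.5000)
F = F_att + ΣF_rep = (12.5000,11.2500)
p' = p + 1/5·F = (3.5000,2.2500)

Fx=12.5000 Fy=11.2500 x'=3.5000 y'=2.2500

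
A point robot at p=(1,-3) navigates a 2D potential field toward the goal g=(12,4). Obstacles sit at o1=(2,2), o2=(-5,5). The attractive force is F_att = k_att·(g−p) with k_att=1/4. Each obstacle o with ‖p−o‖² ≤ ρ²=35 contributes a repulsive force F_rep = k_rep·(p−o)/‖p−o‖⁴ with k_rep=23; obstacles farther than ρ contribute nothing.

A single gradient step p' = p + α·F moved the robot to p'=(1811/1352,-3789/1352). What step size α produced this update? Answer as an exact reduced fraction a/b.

α = 1/8

F_att = 1/4·(g−p) = 1/4·(11,7) = (2.7500,1.7500)
o1: d²=26 ≤ ρ²=35; F_rep = 23·(-1,-5)/26² = (-0.0340,-0.1701)
o2: d²=100 > ρ²=35 → inactive
F = F_att + ΣF_rep = (2.7160,1.5799)
Δp = p'−p = (0.3395,0.1975); α = Δx/Fx = (459/1352) / (459/169) = 1/8
check: Δy/Fy = (267/1352) / (267/169) = 1/8 ✓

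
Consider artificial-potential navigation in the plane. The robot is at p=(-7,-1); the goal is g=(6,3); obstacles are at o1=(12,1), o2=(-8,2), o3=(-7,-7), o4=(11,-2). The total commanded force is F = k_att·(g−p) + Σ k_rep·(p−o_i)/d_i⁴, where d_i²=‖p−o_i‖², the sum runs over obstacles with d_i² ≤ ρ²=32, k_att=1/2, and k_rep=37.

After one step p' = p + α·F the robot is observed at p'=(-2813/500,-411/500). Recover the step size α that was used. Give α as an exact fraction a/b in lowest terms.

α = 1/5

F_att = 1/2·(g−p) = 1/2·(13,4) = (6.5000,2.0000)
o1: d²=365 > ρ²=32 → inactive
o2: d²=10 ≤ ρ²=32; F_rep = 37·(1,-3)/10² = (0.3700,-1.1100)
o3: d²=36 > ρ²=32 → inactive
o4: d²=325 > ρ²=32 → inactive
F = F_att + ΣF_rep = (6.8700,0.8900)
Δp = p'−p = (1.3740,0.1780); α = Δx/Fx = (687/500) / (687/100) = 1/5
check: Δy/Fy = (89/500) / (89/100) = 1/5 ✓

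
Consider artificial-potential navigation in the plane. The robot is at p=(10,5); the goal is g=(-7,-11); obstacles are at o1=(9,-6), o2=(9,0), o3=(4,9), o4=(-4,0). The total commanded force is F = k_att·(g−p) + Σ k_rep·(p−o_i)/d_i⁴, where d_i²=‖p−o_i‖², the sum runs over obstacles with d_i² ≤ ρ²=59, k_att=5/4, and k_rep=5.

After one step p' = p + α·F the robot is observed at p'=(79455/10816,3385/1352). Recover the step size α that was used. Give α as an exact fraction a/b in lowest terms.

F_att = 5/4·(g−p) = 5/4·(-17,-16) = (-21.2500,-20.0000)
o1: d²=122 > ρ²=59 → inactive
o2: d²=26 ≤ ρ²=59; F_rep = 5·(1,5)/26² = (0.0074,0.0370)
o3: d²=52 ≤ ρ²=59; F_rep = 5·(6,-4)/52² = (0.0111,-0.0074)
o4: d²=221 > ρ²=59 → inactive
F = F_att + ΣF_rep = (-21.2315,-19.9704)
Δp = p'−p = (-2.6539,-2.4963); α = Δx/Fx = (-28705/10816) / (-28705/1352) = 1/8
check: Δy/Fy = (-3375/1352) / (-3375/169) = 1/8 ✓

α = 1/8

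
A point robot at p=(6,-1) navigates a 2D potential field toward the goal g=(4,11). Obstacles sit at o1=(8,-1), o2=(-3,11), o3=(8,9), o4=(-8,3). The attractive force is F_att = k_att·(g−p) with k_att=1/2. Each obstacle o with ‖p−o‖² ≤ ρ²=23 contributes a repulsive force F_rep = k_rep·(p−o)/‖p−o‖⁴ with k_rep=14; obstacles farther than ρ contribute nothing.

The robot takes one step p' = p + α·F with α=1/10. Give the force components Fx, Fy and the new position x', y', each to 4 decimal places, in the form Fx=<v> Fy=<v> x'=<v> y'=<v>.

Fx=-2.7500 Fy=6.0000 x'=5.7250 y'=-0.4000

F_att = 1/2·(g−p) = 1/2·(-2,12) = (-1.0000,6.0000)
o1: d²=4 ≤ ρ²=23; F_rep = 14·(-2,0)/4² = (-1.7500,0.0000)
o2: d²=225 > ρ²=23 → inactive
o3: d²=104 > ρ²=23 → inactive
o4: d²=212 > ρ²=23 → inactive
F = F_att + ΣF_rep = (-2.7500,6.0000)
p' = p + 1/10·F = (5.7250,-0.4000)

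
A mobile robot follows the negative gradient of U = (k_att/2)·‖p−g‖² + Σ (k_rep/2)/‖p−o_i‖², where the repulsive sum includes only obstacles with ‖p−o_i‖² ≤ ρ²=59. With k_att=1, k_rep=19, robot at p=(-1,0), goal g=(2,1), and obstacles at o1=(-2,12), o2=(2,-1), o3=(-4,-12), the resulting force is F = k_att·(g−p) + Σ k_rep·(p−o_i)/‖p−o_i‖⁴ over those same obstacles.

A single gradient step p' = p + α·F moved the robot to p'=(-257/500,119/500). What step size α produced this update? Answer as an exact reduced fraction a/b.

F_att = 1·(g−p) = 1·(3,1) = (3.0000,1.0000)
o1: d²=145 > ρ²=59 → inactive
o2: d²=10 ≤ ρ²=59; F_rep = 19·(-3,1)/10² = (-0.5700,0.1900)
o3: d²=153 > ρ²=59 → inactive
F = F_att + ΣF_rep = (2.4300,1.1900)
Δp = p'−p = (0.4860,0.2380); α = Δx/Fx = (243/500) / (243/100) = 1/5
check: Δy/Fy = (119/500) / (119/100) = 1/5 ✓

α = 1/5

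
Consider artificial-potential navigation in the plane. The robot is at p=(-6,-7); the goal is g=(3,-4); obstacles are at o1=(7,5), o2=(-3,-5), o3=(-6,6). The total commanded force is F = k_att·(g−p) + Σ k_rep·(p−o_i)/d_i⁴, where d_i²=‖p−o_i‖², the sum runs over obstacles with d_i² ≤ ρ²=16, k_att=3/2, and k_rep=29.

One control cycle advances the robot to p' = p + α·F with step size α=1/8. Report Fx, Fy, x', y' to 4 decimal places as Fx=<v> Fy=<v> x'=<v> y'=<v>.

F_att = 3/2·(g−p) = 3/2·(9,3) = (13.5000,4.5000)
o1: d²=313 > ρ²=16 → inactive
o2: d²=13 ≤ ρ²=16; F_rep = 29·(-3,-2)/13² = (-0.5148,-0.3432)
o3: d²=169 > ρ²=16 → inactive
F = F_att + ΣF_rep = (12.9852,4.1568)
p' = p + 1/8·F = (-4.3768,-6.4804)

Fx=12.9852 Fy=4.1568 x'=-4.3768 y'=-6.4804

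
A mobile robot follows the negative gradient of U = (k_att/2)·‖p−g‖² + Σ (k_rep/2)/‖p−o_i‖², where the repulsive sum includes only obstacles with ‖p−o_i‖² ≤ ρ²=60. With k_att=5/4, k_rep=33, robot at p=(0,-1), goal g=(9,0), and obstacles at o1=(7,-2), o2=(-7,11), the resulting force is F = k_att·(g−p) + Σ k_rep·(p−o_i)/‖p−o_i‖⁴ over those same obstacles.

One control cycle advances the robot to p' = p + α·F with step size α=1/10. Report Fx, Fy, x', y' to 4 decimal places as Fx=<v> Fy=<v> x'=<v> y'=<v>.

F_att = 5/4·(g−p) = 5/4·(9,1) = (11.2500,1.2500)
o1: d²=50 ≤ ρ²=60; F_rep = 33·(-7,1)/50² = (-0.0924,0.0132)
o2: d²=193 > ρ²=60 → inactive
F = F_att + ΣF_rep = (11.1576,1.2632)
p' = p + 1/10·F = (1.1158,-0.8737)

Fx=11.1576 Fy=1.2632 x'=1.1158 y'=-0.8737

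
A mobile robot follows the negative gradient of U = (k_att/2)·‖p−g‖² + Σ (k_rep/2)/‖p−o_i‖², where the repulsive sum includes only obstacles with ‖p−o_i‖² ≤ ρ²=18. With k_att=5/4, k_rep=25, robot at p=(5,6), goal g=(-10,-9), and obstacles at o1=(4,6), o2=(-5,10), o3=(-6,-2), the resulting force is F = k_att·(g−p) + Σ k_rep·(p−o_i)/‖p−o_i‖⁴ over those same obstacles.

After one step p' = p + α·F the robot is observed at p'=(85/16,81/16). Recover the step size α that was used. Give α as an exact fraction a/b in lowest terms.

α = 1/20

F_att = 5/4·(g−p) = 5/4·(-15,-15) = (-18.7500,-18.7500)
o1: d²=1 ≤ ρ²=18; F_rep = 25·(1,0)/1² = (25.0000,0.0000)
o2: d²=116 > ρ²=18 → inactive
o3: d²=185 > ρ²=18 → inactive
F = F_att + ΣF_rep = (6.2500,-18.7500)
Δp = p'−p = (0.3125,-0.9375); α = Δx/Fx = (5/16) / (25/4) = 1/20
check: Δy/Fy = (-15/16) / (-75/4) = 1/20 ✓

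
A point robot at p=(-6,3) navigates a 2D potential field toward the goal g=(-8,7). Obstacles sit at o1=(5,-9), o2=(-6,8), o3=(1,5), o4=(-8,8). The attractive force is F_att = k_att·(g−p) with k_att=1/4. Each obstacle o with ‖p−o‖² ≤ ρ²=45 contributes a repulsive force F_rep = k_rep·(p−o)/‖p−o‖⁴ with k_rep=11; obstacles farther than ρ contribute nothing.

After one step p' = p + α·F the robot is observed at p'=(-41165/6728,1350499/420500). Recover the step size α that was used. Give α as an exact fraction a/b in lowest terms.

α = 1/4

F_att = 1/4·(g−p) = 1/4·(-2,4) = (-0.5000,1.0000)
o1: d²=265 > ρ²=45 → inactive
o2: d²=25 ≤ ρ²=45; F_rep = 11·(0,-5)/25² = (0.0000,-0.0880)
o3: d²=53 > ρ²=45 → inactive
o4: d²=29 ≤ ρ²=45; F_rep = 11·(2,-5)/29² = (0.0262,-0.0654)
F = F_att + ΣF_rep = (-0.4738,0.8466)
Δp = p'−p = (-0.1185,0.2117); α = Δx/Fx = (-797/6728) / (-797/1682) = 1/4
check: Δy/Fy = (88999/420500) / (88999/105125) = 1/4 ✓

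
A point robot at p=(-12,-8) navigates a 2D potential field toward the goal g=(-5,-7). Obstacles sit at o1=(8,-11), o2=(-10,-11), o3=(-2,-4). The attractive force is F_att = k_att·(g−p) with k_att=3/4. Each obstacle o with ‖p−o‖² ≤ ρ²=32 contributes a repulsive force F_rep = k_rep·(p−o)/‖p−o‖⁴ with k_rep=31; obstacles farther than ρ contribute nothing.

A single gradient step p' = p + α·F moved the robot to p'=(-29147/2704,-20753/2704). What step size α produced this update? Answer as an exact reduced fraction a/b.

α = 1/4

F_att = 3/4·(g−p) = 3/4·(7,1) = (5.2500,0.7500)
o1: d²=409 > ρ²=32 → inactive
o2: d²=13 ≤ ρ²=32; F_rep = 31·(-2,3)/13² = (-0.3669,0.5503)
o3: d²=116 > ρ²=32 → inactive
F = F_att + ΣF_rep = (4.8831,1.3003)
Δp = p'−p = (1.2208,0.3251); α = Δx/Fx = (3301/2704) / (3301/676) = 1/4
check: Δy/Fy = (879/2704) / (879/676) = 1/4 ✓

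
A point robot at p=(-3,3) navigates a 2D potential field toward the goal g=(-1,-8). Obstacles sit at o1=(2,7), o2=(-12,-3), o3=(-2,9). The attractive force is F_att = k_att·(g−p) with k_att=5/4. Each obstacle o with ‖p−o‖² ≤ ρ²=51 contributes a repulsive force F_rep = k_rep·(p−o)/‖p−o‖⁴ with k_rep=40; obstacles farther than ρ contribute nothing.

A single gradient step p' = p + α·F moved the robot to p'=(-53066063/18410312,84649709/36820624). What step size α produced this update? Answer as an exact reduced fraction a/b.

α = 1/20

F_att = 5/4·(g−p) = 5/4·(2,-11) = (2.5000,-13.7500)
o1: d²=41 ≤ ρ²=51; F_rep = 40·(-5,-4)/41² = (-0.1190,-0.0952)
o2: d²=117 > ρ²=51 → inactive
o3: d²=37 ≤ ρ²=51; F_rep = 40·(-1,-6)/37² = (-0.0292,-0.1753)
F = F_att + ΣF_rep = (2.3518,-14.0205)
Δp = p'−p = (0.1176,-0.7010); α = Δx/Fx = (2164873/18410312) / (10824365/4602578) = 1/20
check: Δy/Fy = (-25812163/36820624) / (-129060815/9205156) = 1/20 ✓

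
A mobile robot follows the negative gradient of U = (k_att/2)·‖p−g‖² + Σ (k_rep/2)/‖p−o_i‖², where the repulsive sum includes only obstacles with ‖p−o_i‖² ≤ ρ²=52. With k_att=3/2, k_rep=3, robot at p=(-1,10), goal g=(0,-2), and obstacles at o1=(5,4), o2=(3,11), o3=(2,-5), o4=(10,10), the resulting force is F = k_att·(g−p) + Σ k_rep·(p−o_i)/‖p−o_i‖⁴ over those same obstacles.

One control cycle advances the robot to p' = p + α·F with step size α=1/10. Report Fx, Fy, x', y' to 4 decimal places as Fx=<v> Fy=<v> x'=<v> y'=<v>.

Fx=1.4585 Fy=-18.0104 x'=-0.8542 y'=8.1990

F_att = 3/2·(g−p) = 3/2·(1,-12) = (1.5000,-18.0000)
o1: d²=72 > ρ²=52 → inactive
o2: d²=17 ≤ ρ²=52; F_rep = 3·(-4,-1)/17² = (-0.0415,-0.0104)
o3: d²=234 > ρ²=52 → inactive
o4: d²=121 > ρ²=52 → inactive
F = F_att + ΣF_rep = (1.4585,-18.0104)
p' = p + 1/10·F = (-0.8542,8.1990)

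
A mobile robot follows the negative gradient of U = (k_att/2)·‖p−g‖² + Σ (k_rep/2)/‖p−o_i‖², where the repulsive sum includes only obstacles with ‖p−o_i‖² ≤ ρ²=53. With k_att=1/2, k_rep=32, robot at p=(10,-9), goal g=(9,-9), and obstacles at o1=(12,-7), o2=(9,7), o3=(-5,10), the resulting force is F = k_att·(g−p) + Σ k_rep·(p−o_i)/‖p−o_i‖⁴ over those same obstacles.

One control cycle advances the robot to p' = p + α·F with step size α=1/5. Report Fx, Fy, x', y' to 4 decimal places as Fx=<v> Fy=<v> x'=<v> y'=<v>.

Fx=-1.5000 Fy=-1.0000 x'=9.7000 y'=-9.2000

F_att = 1/2·(g−p) = 1/2·(-1,0) = (-0.5000,0.0000)
o1: d²=8 ≤ ρ²=53; F_rep = 32·(-2,-2)/8² = (-1.0000,-1.0000)
o2: d²=257 > ρ²=53 → inactive
o3: d²=586 > ρ²=53 → inactive
F = F_att + ΣF_rep = (-1.5000,-1.0000)
p' = p + 1/5·F = (9.7000,-9.2000)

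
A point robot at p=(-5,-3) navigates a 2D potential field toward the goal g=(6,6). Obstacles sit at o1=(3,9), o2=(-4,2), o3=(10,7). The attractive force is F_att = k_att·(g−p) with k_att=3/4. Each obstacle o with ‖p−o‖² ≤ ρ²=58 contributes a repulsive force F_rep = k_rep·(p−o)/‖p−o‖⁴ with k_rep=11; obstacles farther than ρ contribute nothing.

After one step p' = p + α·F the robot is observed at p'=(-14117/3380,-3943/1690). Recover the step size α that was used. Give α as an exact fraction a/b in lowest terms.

F_att = 3/4·(g−p) = 3/4·(11,9) = (8.2500,6.7500)
o1: d²=208 > ρ²=58 → inactive
o2: d²=26 ≤ ρ²=58; F_rep = 11·(-1,-5)/26² = (-0.0163,-0.0814)
o3: d²=325 > ρ²=58 → inactive
F = F_att + ΣF_rep = (8.2337,6.6686)
Δp = p'−p = (0.8234,0.6669); α = Δx/Fx = (2783/3380) / (2783/338) = 1/10
check: Δy/Fy = (1127/1690) / (1127/169) = 1/10 ✓

α = 1/10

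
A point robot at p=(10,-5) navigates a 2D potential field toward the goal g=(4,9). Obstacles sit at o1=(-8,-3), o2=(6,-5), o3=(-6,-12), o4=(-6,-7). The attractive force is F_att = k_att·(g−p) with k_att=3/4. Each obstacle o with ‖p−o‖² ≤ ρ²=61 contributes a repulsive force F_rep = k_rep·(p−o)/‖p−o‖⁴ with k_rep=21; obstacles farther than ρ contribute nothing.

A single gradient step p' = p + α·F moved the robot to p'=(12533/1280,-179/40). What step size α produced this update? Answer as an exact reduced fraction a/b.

α = 1/20

F_att = 3/4·(g−p) = 3/4·(-6,14) = (-4.5000,10.5000)
o1: d²=328 > ρ²=61 → inactive
o2: d²=16 ≤ ρ²=61; F_rep = 21·(4,0)/16² = (0.3281,0.0000)
o3: d²=305 > ρ²=61 → inactive
o4: d²=260 > ρ²=61 → inactive
F = F_att + ΣF_rep = (-4.1719,10.5000)
Δp = p'−p = (-0.2086,0.5250); α = Δx/Fx = (-267/1280) / (-267/64) = 1/20
check: Δy/Fy = (21/40) / (21/2) = 1/20 ✓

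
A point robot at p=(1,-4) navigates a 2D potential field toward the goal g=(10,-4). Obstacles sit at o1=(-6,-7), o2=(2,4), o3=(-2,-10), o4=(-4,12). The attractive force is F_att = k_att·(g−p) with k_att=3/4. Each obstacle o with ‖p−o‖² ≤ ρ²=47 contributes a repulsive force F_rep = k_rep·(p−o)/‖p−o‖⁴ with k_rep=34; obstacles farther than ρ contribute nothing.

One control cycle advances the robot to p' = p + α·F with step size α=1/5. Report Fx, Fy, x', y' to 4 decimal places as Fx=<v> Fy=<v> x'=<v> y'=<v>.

Fx=6.8004 Fy=0.1007 x'=2.3601 y'=-3.9799

F_att = 3/4·(g−p) = 3/4·(9,0) = (6.7500,0.0000)
o1: d²=58 > ρ²=47 → inactive
o2: d²=65 > ρ²=47 → inactive
o3: d²=45 ≤ ρ²=47; F_rep = 34·(3,6)/45² = (0.0504,0.1007)
o4: d²=281 > ρ²=47 → inactive
F = F_att + ΣF_rep = (6.8004,0.1007)
p' = p + 1/5·F = (2.3601,-3.9799)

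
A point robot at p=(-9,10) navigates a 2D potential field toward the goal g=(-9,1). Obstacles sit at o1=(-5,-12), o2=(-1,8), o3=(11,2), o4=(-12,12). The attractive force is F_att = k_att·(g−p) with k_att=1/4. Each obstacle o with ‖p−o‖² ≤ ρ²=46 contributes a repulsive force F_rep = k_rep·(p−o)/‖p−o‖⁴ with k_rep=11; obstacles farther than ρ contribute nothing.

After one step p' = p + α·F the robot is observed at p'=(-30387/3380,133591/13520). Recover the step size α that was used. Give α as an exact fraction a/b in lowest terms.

F_att = 1/4·(g−p) = 1/4·(0,-9) = (0.0000,-2.2500)
o1: d²=500 > ρ²=46 → inactive
o2: d²=68 > ρ²=46 → inactive
o3: d²=464 > ρ²=46 → inactive
o4: d²=13 ≤ ρ²=46; F_rep = 11·(3,-2)/13² = (0.1953,-0.1302)
F = F_att + ΣF_rep = (0.1953,-2.3802)
Δp = p'−p = (0.0098,-0.1190); α = Δx/Fx = (33/3380) / (33/169) = 1/20
check: Δy/Fy = (-1609/13520) / (-1609/676) = 1/20 ✓

α = 1/20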